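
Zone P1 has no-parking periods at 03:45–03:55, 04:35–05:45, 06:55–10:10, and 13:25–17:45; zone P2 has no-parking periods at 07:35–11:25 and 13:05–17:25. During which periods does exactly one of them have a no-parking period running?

A but not B: 03:45–03:55, 04:35–05:45, 06:55–07:35, 17:25–17:45.
B but not A: 10:10–11:25, 13:05–13:25.
Combining gives A △ B.

03:45–03:55, 04:35–05:45, 06:55–07:35, 10:10–11:25, 13:05–13:25, 17:25–17:45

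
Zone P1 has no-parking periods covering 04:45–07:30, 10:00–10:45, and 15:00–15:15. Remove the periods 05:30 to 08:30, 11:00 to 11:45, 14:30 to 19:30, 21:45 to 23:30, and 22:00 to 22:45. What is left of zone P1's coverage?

04:45–05:30, 10:00–10:45

B, merged: 05:30–08:30, 11:00–11:45, 14:30–19:30, 21:45–23:30.
04:45–07:30 with B removed leaves 04:45–05:30.
10:00–10:45 is untouched.
15:00–15:15 lies entirely inside B → drops out.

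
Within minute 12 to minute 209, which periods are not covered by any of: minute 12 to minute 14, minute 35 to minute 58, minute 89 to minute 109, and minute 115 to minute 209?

Covered (merged): minute 12 to minute 14, minute 35 to minute 58, minute 89 to minute 109, minute 115 to minute 209.
Complement within minute 12 to minute 209: minute 14 to minute 35, minute 58 to minute 89, minute 109 to minute 115.

minute 14 to minute 35, minute 58 to minute 89, minute 109 to minute 115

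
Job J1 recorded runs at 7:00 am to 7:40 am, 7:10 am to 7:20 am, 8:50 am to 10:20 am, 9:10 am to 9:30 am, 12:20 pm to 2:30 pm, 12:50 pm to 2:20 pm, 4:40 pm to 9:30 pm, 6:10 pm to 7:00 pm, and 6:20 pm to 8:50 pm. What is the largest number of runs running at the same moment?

At 6:20 pm, 3 of the intervals are simultaneously active.
No point has more.

3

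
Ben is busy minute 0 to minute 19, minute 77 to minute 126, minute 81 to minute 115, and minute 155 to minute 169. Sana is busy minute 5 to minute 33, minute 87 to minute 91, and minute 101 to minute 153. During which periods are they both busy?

minute 5 to minute 19, minute 87 to minute 91, minute 101 to minute 126

A, merged: minute 0 to minute 19, minute 77 to minute 126, minute 155 to minute 169.
minute 0 to minute 19 ∩ B → minute 5 to minute 19.
minute 77 to minute 126 ∩ B → minute 87 to minute 91, minute 101 to minute 126.
minute 155 to minute 169 meets no B interval.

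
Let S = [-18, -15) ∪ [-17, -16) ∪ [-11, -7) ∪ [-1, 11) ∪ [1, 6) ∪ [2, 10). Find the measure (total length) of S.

Merged: [-18, -15), [-11, -7), [-1, 11).
Lengths: 3 + 4 + 12 = 19.

19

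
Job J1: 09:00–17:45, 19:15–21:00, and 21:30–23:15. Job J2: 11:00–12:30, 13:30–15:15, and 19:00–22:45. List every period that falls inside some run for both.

11:00–12:30, 13:30–15:15, 19:15–21:00, 21:30–22:45

09:00–17:45 ∩ B → 11:00–12:30, 13:30–15:15.
19:15–21:00 ∩ B → 19:15–21:00.
21:30–23:15 ∩ B → 21:30–22:45.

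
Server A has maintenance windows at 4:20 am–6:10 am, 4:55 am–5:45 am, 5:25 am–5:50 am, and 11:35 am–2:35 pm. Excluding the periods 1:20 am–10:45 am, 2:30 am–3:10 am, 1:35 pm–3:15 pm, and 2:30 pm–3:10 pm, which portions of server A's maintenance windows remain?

11:35 am-1:35 pm

Merge the first list: 4:20 am-6:10 am, 11:35 am-2:35 pm.
Merge the second list: 1:20 am-10:45 am, 1:35 pm-3:15 pm.
4:20 am-6:10 am: entirely removed.
11:35 am-2:35 pm \ B = 11:35 am-1:35 pm.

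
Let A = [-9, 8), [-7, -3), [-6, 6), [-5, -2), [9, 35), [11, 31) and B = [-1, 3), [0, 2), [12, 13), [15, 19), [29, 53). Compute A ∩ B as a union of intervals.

A, merged: [-9, 8), [9, 35).
B, merged: [-1, 3), [12, 13), [15, 19), [29, 53).
[-9, 8) ∩ B → [-1, 3).
[9, 35) ∩ B → [12, 13), [15, 19), [29, 35).

[-1, 3) ∪ [12, 13) ∪ [15, 19) ∪ [29, 35)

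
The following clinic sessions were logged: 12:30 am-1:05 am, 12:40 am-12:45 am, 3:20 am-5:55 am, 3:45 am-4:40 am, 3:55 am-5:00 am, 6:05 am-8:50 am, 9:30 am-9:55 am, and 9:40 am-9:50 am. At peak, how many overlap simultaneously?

Sweep endpoints in order; track running count of active intervals.
Peak of 3 reached at 3:55 am.

3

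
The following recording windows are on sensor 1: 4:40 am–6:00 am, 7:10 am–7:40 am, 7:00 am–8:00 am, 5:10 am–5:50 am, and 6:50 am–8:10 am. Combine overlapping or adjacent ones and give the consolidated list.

4:40 am–6:00 am, 6:50 am–8:10 am

Sort by start: 4:40 am–6:00 am, 5:10 am–5:50 am, 6:50 am–8:10 am, 7:00 am–8:00 am, 7:10 am–7:40 am.
5:10 am–5:50 am overlaps/touches 4:40 am–6:00 am → extend to 4:40 am–6:00 am.
6:50 am–8:10 am is disjoint → start new block.
7:00 am–8:00 am overlaps/touches 6:50 am–8:10 am → extend to 6:50 am–8:10 am.
7:10 am–7:40 am overlaps/touches 6:50 am–8:10 am → extend to 6:50 am–8:10 am.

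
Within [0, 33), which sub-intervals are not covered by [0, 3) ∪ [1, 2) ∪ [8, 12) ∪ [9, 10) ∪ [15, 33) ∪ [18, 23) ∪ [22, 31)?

[3, 8) ∪ [12, 15)

Covered (merged): [0, 3), [8, 12), [15, 33).
Gaps within [0, 33): [3, 8), [12, 15).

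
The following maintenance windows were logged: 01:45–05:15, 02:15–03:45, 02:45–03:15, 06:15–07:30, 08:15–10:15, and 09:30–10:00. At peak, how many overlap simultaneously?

3

Sweep endpoints in order; track running count of active intervals.
Peak of 3 reached at 02:45.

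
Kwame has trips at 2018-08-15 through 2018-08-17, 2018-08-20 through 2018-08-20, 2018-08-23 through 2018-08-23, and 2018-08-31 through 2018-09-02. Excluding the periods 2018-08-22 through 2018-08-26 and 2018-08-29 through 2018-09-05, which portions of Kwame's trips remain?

2018-08-15 through 2018-08-17: no B overlap → unchanged.
2018-08-20 through 2018-08-20: no B overlap → unchanged.
2018-08-23 through 2018-08-23: fully covered by B → removed.
2018-08-31 through 2018-09-02: fully covered by B → removed.

2018-08-15 through 2018-08-17, 2018-08-20 through 2018-08-20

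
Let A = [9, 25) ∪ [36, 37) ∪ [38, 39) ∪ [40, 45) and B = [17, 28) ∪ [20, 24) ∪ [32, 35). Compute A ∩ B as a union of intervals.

[17, 25)

Second set merges to [17, 28), [32, 35).
[9, 25) overlaps B on [17, 25).
[36, 37) falls entirely outside B.
[38, 39) falls entirely outside B.
[40, 45) falls entirely outside B.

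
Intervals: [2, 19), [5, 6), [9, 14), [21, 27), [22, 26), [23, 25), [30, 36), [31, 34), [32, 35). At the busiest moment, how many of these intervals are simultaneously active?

3

At 23, 3 of the intervals are simultaneously active.
No point has more.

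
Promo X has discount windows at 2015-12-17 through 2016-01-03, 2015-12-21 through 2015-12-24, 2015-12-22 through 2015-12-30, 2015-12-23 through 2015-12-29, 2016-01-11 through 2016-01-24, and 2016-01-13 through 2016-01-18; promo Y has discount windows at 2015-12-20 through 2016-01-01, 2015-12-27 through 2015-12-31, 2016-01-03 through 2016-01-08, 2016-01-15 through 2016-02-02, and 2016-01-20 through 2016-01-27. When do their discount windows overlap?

2015-12-20 through 2016-01-01, 2016-01-03 through 2016-01-03, 2016-01-15 through 2016-01-24

First set merges to 2015-12-17 through 2016-01-03, 2016-01-11 through 2016-01-24.
Second set merges to 2015-12-20 through 2016-01-01, 2016-01-03 through 2016-01-08, 2016-01-15 through 2016-02-02.
2015-12-17 through 2016-01-03 ∩ B → 2015-12-20 through 2016-01-01, 2016-01-03 through 2016-01-03.
2016-01-11 through 2016-01-24 ∩ B → 2016-01-15 through 2016-01-24.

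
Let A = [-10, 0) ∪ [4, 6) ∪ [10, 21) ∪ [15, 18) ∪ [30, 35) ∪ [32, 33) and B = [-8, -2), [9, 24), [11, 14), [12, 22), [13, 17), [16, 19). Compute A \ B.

[-10, -8) ∪ [-2, 0) ∪ [4, 6) ∪ [30, 35)

A, merged: [-10, 0), [4, 6), [10, 21), [30, 35).
B, merged: [-8, -2), [9, 24).
[-10, 0) \ B = [-10, -8), [-2, 0).
[4, 6): nothing removed.
[10, 21): entirely removed.
[30, 35): nothing removed.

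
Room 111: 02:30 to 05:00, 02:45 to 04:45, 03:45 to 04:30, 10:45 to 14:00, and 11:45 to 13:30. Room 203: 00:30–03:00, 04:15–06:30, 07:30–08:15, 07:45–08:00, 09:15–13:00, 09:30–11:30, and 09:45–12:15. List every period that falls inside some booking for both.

02:30–03:00, 04:15–05:00, 10:45–13:00

A, merged: 02:30–05:00, 10:45–14:00.
B, merged: 00:30–03:00, 04:15–06:30, 07:30–08:15, 09:15–13:00.
02:30–05:00 ∩ B → 02:30–03:00, 04:15–05:00.
10:45–14:00 ∩ B → 10:45–13:00.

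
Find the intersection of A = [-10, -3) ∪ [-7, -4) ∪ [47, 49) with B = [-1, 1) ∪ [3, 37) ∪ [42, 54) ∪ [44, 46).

Merge the first list: [-10, -3), [47, 49).
Merge the second list: [-1, 1), [3, 37), [42, 54).
[-10, -3) falls entirely outside B.
[47, 49) overlaps B on [47, 49).

[47, 49)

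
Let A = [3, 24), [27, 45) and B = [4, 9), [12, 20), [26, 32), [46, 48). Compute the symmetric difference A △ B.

[3, 4) ∪ [9, 12) ∪ [20, 24) ∪ [26, 27) ∪ [32, 45) ∪ [46, 48)

A but not B: [3, 4), [9, 12), [20, 24), [32, 45).
B but not A: [26, 27), [46, 48).
Combining gives A △ B.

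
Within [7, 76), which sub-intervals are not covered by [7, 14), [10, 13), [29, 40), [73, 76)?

[14, 29) ∪ [40, 73)

After merging, the occupied span is [7, 14), [29, 40), [73, 76).
Complement within [7, 76): [14, 29), [40, 73).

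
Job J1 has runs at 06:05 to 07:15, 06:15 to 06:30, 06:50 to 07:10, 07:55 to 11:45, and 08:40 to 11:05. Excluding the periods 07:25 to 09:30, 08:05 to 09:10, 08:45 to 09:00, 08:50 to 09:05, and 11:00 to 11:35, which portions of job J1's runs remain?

First set merges to 06:05-07:15, 07:55-11:45.
Second set merges to 07:25-09:30, 11:00-11:35.
06:05-07:15: nothing removed.
07:55-11:45 \ B = 09:30-11:00, 11:35-11:45.

06:05-07:15, 09:30-11:00, 11:35-11:45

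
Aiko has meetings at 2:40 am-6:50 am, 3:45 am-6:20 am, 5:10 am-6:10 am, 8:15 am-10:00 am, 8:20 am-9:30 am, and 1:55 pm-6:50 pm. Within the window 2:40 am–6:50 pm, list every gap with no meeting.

After merging, the occupied span is 2:40 am–6:50 am, 8:15 am–10:00 am, 1:55 pm–6:50 pm.
Uncovered inside 2:40 am–6:50 pm: 6:50 am–8:15 am, 10:00 am–1:55 pm.

6:50 am–8:15 am, 10:00 am–1:55 pm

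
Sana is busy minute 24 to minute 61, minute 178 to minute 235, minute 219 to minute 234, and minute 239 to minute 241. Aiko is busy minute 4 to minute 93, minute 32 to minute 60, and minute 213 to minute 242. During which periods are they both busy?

A, merged: minute 24 to minute 61, minute 178 to minute 235, minute 239 to minute 241.
B, merged: minute 4 to minute 93, minute 213 to minute 242.
minute 24 to minute 61 ∩ B → minute 24 to minute 61.
minute 178 to minute 235 ∩ B → minute 213 to minute 235.
minute 239 to minute 241 ∩ B → minute 239 to minute 241.

minute 24 to minute 61, minute 213 to minute 235, minute 239 to minute 241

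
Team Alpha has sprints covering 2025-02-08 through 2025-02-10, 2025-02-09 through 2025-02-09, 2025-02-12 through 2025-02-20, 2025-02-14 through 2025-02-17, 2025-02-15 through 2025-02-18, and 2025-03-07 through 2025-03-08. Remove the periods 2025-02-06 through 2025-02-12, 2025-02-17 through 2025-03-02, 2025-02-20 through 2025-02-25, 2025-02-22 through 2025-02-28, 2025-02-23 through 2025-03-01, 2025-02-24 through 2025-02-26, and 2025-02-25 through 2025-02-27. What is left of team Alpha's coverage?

A, merged: 2025-02-08 through 2025-02-10, 2025-02-12 through 2025-02-20, 2025-03-07 through 2025-03-08.
B, merged: 2025-02-06 through 2025-02-12, 2025-02-17 through 2025-03-02.
2025-02-08 through 2025-02-10 lies entirely inside B → drops out.
2025-02-12 through 2025-02-20 with B removed leaves 2025-02-13 through 2025-02-16.
2025-03-07 through 2025-03-08 is untouched.

2025-02-13 through 2025-02-16, 2025-03-07 through 2025-03-08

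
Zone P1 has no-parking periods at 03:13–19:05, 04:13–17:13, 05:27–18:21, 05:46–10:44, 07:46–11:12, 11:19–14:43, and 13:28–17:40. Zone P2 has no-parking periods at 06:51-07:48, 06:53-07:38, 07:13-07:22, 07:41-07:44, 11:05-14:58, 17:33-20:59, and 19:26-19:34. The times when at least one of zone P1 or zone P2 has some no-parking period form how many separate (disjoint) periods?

A, merged: 03:13-19:05.
B, merged: 06:51-07:48, 11:05-14:58, 17:33-20:59.
A ∪ B = 03:13-20:59.
That is 1 disjoint piece.

1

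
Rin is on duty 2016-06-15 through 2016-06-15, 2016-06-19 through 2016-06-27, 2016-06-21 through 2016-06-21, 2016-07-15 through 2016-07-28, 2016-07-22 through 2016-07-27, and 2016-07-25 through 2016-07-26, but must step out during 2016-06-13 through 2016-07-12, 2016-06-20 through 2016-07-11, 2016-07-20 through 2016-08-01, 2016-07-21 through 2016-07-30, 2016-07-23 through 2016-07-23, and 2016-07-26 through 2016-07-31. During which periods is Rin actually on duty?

2016-07-15 through 2016-07-19

Merge the first list: 2016-06-15 through 2016-06-15, 2016-06-19 through 2016-06-27, 2016-07-15 through 2016-07-28.
Merge the second list: 2016-06-13 through 2016-07-12, 2016-07-20 through 2016-08-01.
2016-06-15 through 2016-06-15: fully covered by B → removed.
2016-06-19 through 2016-06-27: fully covered by B → removed.
2016-07-15 through 2016-07-28 minus B → 2016-07-15 through 2016-07-19.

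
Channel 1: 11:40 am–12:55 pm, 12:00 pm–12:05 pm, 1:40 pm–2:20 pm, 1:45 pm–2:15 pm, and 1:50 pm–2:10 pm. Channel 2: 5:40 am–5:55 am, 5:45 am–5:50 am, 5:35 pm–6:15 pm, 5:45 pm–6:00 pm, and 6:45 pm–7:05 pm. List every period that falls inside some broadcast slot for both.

none

A, merged: 11:40 am–12:55 pm, 1:40 pm–2:20 pm.
B, merged: 5:40 am–5:55 am, 5:35 pm–6:15 pm, 6:45 pm–7:05 pm.
11:40 am–12:55 pm: no overlap with the second set.
1:40 pm–2:20 pm: no overlap with the second set.
No overlap.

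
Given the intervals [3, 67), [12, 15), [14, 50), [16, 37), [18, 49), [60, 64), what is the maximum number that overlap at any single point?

4

At 18, 4 of the intervals are simultaneously active.
No point has more.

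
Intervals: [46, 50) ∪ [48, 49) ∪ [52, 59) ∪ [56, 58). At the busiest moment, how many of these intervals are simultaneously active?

2

At 48, 2 of the intervals are simultaneously active.
No point has more.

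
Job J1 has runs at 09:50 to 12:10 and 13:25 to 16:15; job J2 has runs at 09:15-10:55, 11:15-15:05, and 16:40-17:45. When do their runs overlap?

09:50–10:55, 11:15–12:10, 13:25–15:05

09:50–12:10 ∩ B → 09:50–10:55, 11:15–12:10.
13:25–16:15 ∩ B → 13:25–15:05.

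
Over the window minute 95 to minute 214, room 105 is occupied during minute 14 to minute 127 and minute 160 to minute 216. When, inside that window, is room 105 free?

After merging, the occupied span is minute 14 to minute 127, minute 160 to minute 216.
Complement within minute 95 to minute 214: minute 127 to minute 160.

minute 127 to minute 160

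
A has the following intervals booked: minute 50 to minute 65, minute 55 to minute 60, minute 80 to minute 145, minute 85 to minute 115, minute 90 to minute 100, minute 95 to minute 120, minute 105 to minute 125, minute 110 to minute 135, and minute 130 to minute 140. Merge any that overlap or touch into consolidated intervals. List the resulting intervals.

minute 50 to minute 65, minute 80 to minute 145

minute 55 to minute 60 overlaps/touches minute 50 to minute 65 → extend to minute 50 to minute 65.
minute 80 to minute 145 is disjoint → start new block.
minute 85 to minute 115 overlaps/touches minute 80 to minute 145 → extend to minute 80 to minute 145.
minute 90 to minute 100 overlaps/touches minute 80 to minute 145 → extend to minute 80 to minute 145.
minute 95 to minute 120 overlaps/touches minute 80 to minute 145 → extend to minute 80 to minute 145.
minute 105 to minute 125 overlaps/touches minute 80 to minute 145 → extend to minute 80 to minute 145.
minute 110 to minute 135 overlaps/touches minute 80 to minute 145 → extend to minute 80 to minute 145.
minute 130 to minute 140 overlaps/touches minute 80 to minute 145 → extend to minute 80 to minute 145.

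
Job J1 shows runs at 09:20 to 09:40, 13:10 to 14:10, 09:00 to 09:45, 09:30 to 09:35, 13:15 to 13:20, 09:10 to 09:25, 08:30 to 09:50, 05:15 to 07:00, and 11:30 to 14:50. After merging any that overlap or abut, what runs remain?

Sort by start: 05:15–07:00, 08:30–09:50, 09:00–09:45, 09:10–09:25, 09:20–09:40, 09:30–09:35, 11:30–14:50, 13:10–14:10, 13:15–13:20.
08:30–09:50 is disjoint → start new block.
09:00–09:45 overlaps/touches 08:30–09:50 → extend to 08:30–09:50.
09:10–09:25 overlaps/touches 08:30–09:50 → extend to 08:30–09:50.
09:20–09:40 overlaps/touches 08:30–09:50 → extend to 08:30–09:50.
09:30–09:35 overlaps/touches 08:30–09:50 → extend to 08:30–09:50.
11:30–14:50 is disjoint → start new block.
13:10–14:10 overlaps/touches 11:30–14:50 → extend to 11:30–14:50.
13:15–13:20 overlaps/touches 11:30–14:50 → extend to 11:30–14:50.

05:15–07:00, 08:30–09:50, 11:30–14:50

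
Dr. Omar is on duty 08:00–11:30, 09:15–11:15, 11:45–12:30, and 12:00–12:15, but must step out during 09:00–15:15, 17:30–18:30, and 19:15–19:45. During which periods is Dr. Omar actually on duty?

A, merged: 08:00–11:30, 11:45–12:30.
08:00–11:30 minus B → 08:00–09:00.
11:45–12:30: fully covered by B → removed.

08:00–09:00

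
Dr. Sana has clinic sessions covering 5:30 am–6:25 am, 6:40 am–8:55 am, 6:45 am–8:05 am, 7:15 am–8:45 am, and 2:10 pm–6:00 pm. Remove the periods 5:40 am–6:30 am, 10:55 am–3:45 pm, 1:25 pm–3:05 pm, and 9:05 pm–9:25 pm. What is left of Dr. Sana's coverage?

5:30 am–5:40 am, 6:40 am–8:55 am, 3:45 pm–6:00 pm

A, merged: 5:30 am–6:25 am, 6:40 am–8:55 am, 2:10 pm–6:00 pm.
B, merged: 5:40 am–6:30 am, 10:55 am–3:45 pm, 9:05 pm–9:25 pm.
5:30 am–6:25 am \ B = 5:30 am–5:40 am.
6:40 am–8:55 am: nothing removed.
2:10 pm–6:00 pm \ B = 3:45 pm–6:00 pm.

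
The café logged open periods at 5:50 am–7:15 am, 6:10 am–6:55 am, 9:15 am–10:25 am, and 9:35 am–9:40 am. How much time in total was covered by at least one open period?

2 h 35 min

Merged: 5:50 am–7:15 am, 9:15 am–10:25 am.
Lengths: 1 h 25 min + 1 h 10 min = 2 h 35 min.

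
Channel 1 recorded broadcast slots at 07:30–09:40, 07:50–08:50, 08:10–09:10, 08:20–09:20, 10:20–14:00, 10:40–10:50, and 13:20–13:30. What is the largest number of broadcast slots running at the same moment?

At 08:20, 4 of the intervals are simultaneously active.
No point has more.

4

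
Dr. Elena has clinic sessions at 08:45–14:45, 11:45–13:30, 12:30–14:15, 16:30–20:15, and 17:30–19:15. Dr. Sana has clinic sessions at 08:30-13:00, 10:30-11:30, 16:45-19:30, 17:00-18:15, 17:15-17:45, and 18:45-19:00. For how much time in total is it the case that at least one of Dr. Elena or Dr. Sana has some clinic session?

A, merged: 08:45–14:45, 16:30–20:15.
B, merged: 08:30–13:00, 16:45–19:30.
A ∪ B = 08:30–14:45, 16:30–20:15.
Total: 6 h 15 min + 3 h 45 min = 10 h.

10 h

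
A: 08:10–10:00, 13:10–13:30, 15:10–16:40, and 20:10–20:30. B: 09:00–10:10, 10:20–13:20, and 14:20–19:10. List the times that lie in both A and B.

09:00–10:00, 13:10–13:20, 15:10–16:40

08:10–10:00 overlaps B on 09:00–10:00.
13:10–13:30 overlaps B on 13:10–13:20.
15:10–16:40 overlaps B on 15:10–16:40.
20:10–20:30 falls entirely outside B.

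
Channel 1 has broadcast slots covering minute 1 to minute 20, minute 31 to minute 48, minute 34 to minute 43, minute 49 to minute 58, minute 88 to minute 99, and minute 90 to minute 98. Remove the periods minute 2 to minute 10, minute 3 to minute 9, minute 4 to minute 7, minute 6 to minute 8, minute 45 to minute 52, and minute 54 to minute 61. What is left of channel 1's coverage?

Merge the first list: minute 1 to minute 20, minute 31 to minute 48, minute 49 to minute 58, minute 88 to minute 99.
Merge the second list: minute 2 to minute 10, minute 45 to minute 52, minute 54 to minute 61.
minute 1 to minute 20 minus B → minute 1 to minute 2, minute 10 to minute 20.
minute 31 to minute 48 minus B → minute 31 to minute 45.
minute 49 to minute 58 minus B → minute 52 to minute 54.
minute 88 to minute 99: no B overlap → unchanged.

minute 1 to minute 2, minute 10 to minute 20, minute 31 to minute 45, minute 52 to minute 54, minute 88 to minute 99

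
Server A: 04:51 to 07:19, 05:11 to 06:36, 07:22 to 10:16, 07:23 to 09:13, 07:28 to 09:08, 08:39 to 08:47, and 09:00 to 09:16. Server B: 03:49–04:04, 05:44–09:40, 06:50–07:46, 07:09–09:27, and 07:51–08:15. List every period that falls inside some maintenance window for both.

05:44-07:19, 07:22-09:40

A, merged: 04:51-07:19, 07:22-10:16.
B, merged: 03:49-04:04, 05:44-09:40.
04:51-07:19 ∩ B → 05:44-07:19.
07:22-10:16 ∩ B → 07:22-09:40.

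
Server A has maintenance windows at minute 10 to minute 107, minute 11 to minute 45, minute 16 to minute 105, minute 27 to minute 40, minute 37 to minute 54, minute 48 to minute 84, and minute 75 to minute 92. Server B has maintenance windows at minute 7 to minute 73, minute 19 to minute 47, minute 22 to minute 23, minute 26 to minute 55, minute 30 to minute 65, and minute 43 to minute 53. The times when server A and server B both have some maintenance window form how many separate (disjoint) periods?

Merge the first list: minute 10 to minute 107.
Merge the second list: minute 7 to minute 73.
A ∩ B = minute 10 to minute 73.
That is 1 disjoint piece.

1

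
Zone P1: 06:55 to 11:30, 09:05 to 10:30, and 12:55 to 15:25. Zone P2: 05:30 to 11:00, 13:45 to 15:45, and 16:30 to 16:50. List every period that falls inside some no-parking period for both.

First set merges to 06:55–11:30, 12:55–15:25.
06:55–11:30 ∩ B → 06:55–11:00.
12:55–15:25 ∩ B → 13:45–15:25.

06:55–11:00, 13:45–15:25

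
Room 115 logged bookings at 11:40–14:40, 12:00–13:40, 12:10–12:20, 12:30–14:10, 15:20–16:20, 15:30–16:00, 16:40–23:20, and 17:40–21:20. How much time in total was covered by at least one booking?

10 h 40 min

Merged: 11:40-14:40, 15:20-16:20, 16:40-23:20.
Lengths: 3 h + 1 h + 6 h 40 min = 10 h 40 min.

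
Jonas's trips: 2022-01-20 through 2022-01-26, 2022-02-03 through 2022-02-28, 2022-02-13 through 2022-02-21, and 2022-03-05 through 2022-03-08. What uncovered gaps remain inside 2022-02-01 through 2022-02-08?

The merged coverage is 2022-01-20 through 2022-01-26, 2022-02-03 through 2022-02-28, 2022-03-05 through 2022-03-08.
Uncovered inside 2022-02-01 through 2022-02-08: 2022-02-01 through 2022-02-02.

2022-02-01 through 2022-02-02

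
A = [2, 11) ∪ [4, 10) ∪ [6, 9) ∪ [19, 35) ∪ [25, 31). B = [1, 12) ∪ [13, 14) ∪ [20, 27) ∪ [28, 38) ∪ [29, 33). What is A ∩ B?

A, merged: [2, 11), [19, 35).
B, merged: [1, 12), [13, 14), [20, 27), [28, 38).
[2, 11) meets the second set on [2, 11).
[19, 35) meets the second set on [20, 27), [28, 35).

[2, 11) ∪ [20, 27) ∪ [28, 35)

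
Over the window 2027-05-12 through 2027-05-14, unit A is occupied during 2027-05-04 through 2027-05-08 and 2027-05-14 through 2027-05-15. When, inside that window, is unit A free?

2027-05-12 through 2027-05-13

After merging, the occupied span is 2027-05-04 through 2027-05-08, 2027-05-14 through 2027-05-15.
Uncovered inside 2027-05-12 through 2027-05-14: 2027-05-12 through 2027-05-13.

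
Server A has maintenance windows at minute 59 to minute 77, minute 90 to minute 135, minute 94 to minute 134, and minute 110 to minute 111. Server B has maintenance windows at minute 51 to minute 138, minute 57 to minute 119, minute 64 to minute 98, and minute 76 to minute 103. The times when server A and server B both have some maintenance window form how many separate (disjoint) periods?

2

A, merged: minute 59 to minute 77, minute 90 to minute 135.
B, merged: minute 51 to minute 138.
A ∩ B = minute 59 to minute 77, minute 90 to minute 135.
That is 2 disjoint pieces.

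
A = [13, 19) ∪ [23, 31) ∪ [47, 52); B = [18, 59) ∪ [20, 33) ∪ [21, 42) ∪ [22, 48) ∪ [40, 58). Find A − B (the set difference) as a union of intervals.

B, merged: [18, 59).
[13, 19) \ B = [13, 18).
[23, 31): entirely removed.
[47, 52): entirely removed.

[13, 18)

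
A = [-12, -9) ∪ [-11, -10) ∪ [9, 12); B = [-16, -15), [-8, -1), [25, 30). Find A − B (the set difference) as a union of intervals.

[-12, -9) ∪ [9, 12)

A, merged: [-12, -9), [9, 12).
[-12, -9): no B overlap → unchanged.
[9, 12): no B overlap → unchanged.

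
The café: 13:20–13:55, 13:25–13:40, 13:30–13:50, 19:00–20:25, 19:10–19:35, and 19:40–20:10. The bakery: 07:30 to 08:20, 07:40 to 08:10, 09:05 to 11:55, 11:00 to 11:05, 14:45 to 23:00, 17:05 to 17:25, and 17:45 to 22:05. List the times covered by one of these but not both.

Merge the first list: 13:20–13:55, 19:00–20:25.
Merge the second list: 07:30–08:20, 09:05–11:55, 14:45–23:00.
A \ B = 13:20–13:55.
B \ A = 07:30–08:20, 09:05–11:55, 14:45–19:00, 20:25–23:00.
Union of the two gives the symmetric difference.

07:30–08:20, 09:05–11:55, 13:20–13:55, 14:45–19:00, 20:25–23:00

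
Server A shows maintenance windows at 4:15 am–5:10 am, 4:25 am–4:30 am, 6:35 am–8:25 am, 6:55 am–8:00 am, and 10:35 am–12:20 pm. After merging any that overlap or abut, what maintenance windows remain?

4:25 am–4:30 am overlaps/touches 4:15 am–5:10 am → extend to 4:15 am–5:10 am.
6:35 am–8:25 am is disjoint → start new block.
6:55 am–8:00 am overlaps/touches 6:35 am–8:25 am → extend to 6:35 am–8:25 am.
10:35 am–12:20 pm is disjoint → start new block.

4:15 am–5:10 am, 6:35 am–8:25 am, 10:35 am–12:20 pm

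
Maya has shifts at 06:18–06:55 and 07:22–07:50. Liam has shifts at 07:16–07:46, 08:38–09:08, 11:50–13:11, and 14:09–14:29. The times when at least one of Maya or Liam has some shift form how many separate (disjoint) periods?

5

A ∪ B = 06:18-06:55, 07:16-07:50, 08:38-09:08, 11:50-13:11, 14:09-14:29.
That is 5 disjoint pieces.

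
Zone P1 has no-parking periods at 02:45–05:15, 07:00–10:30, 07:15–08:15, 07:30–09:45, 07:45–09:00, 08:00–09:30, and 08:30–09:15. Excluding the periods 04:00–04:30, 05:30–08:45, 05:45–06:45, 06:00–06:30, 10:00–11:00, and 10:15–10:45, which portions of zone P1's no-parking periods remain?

02:45–04:00, 04:30–05:15, 08:45–10:00

A, merged: 02:45–05:15, 07:00–10:30.
B, merged: 04:00–04:30, 05:30–08:45, 10:00–11:00.
02:45–05:15 with B removed leaves 02:45–04:00, 04:30–05:15.
07:00–10:30 with B removed leaves 08:45–10:00.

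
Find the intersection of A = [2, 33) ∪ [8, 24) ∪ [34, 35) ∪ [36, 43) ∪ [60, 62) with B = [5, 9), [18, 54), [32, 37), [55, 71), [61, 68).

Merge the first list: [2, 33), [34, 35), [36, 43), [60, 62).
Merge the second list: [5, 9), [18, 54), [55, 71).
[2, 33) overlaps B on [5, 9), [18, 33).
[34, 35) overlaps B on [34, 35).
[36, 43) overlaps B on [36, 43).
[60, 62) overlaps B on [60, 62).

[5, 9) ∪ [18, 33) ∪ [34, 35) ∪ [36, 43) ∪ [60, 62)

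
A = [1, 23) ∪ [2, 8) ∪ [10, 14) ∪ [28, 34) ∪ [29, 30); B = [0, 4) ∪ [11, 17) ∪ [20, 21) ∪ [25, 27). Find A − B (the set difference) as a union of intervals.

[4, 11) ∪ [17, 20) ∪ [21, 23) ∪ [28, 34)

Merge the first list: [1, 23), [28, 34).
[1, 23) minus B → [4, 11), [17, 20), [21, 23).
[28, 34): no B overlap → unchanged.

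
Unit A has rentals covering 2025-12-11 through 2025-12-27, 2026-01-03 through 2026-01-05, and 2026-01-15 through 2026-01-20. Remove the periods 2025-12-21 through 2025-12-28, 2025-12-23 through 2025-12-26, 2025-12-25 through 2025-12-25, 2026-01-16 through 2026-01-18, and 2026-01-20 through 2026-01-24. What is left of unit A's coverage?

2025-12-11 through 2025-12-20, 2026-01-03 through 2026-01-05, 2026-01-15 through 2026-01-15, 2026-01-19 through 2026-01-19

B, merged: 2025-12-21 through 2025-12-28, 2026-01-16 through 2026-01-18, 2026-01-20 through 2026-01-24.
2025-12-11 through 2025-12-27 \ B = 2025-12-11 through 2025-12-20.
2026-01-03 through 2026-01-05: nothing removed.
2026-01-15 through 2026-01-20 \ B = 2026-01-15 through 2026-01-15, 2026-01-19 through 2026-01-19.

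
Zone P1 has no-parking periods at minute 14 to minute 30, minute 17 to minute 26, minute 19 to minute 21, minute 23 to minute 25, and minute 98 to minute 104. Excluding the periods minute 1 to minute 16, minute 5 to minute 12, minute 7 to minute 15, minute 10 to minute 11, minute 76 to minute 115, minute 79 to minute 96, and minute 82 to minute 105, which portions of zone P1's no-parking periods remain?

minute 16 to minute 30

Merge the first list: minute 14 to minute 30, minute 98 to minute 104.
Merge the second list: minute 1 to minute 16, minute 76 to minute 115.
minute 14 to minute 30 minus B → minute 16 to minute 30.
minute 98 to minute 104: fully covered by B → removed.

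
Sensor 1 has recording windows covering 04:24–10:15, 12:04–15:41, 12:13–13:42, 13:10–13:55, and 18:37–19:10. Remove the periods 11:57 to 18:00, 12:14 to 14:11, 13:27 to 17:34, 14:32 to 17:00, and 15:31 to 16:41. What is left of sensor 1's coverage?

First set merges to 04:24–10:15, 12:04–15:41, 18:37–19:10.
Second set merges to 11:57–18:00.
04:24–10:15: no B overlap → unchanged.
12:04–15:41: fully covered by B → removed.
18:37–19:10: no B overlap → unchanged.

04:24–10:15, 18:37–19:10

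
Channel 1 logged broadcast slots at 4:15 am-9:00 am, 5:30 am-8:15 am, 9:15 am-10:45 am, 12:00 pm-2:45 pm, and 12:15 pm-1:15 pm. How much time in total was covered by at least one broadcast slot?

Merged: 4:15 am-9:00 am, 9:15 am-10:45 am, 12:00 pm-2:45 pm.
Lengths: 4 h 45 min + 1 h 30 min + 2 h 45 min = 9 h.

9 h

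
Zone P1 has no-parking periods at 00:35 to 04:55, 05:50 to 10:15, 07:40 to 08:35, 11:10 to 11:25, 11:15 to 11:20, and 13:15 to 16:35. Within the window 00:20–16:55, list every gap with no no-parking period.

Covered (merged): 00:35-04:55, 05:50-10:15, 11:10-11:25, 13:15-16:35.
Uncovered inside 00:20-16:55: 00:20-00:35, 04:55-05:50, 10:15-11:10, 11:25-13:15, 16:35-16:55.

00:20-00:35, 04:55-05:50, 10:15-11:10, 11:25-13:15, 16:35-16:55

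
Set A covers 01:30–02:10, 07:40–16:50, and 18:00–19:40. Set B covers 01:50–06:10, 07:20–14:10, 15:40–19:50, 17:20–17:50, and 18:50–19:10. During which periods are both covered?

01:50-02:10, 07:40-14:10, 15:40-16:50, 18:00-19:40

Second set merges to 01:50-06:10, 07:20-14:10, 15:40-19:50.
01:30-02:10 meets the second set on 01:50-02:10.
07:40-16:50 meets the second set on 07:40-14:10, 15:40-16:50.
18:00-19:40 meets the second set on 18:00-19:40.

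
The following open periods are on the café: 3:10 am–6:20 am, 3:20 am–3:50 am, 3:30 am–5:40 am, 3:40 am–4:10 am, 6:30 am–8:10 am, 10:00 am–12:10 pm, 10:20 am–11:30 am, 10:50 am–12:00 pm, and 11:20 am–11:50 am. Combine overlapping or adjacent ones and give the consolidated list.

3:10 am-6:20 am, 6:30 am-8:10 am, 10:00 am-12:10 pm

3:20 am-3:50 am overlaps/touches 3:10 am-6:20 am → extend to 3:10 am-6:20 am.
3:30 am-5:40 am overlaps/touches 3:10 am-6:20 am → extend to 3:10 am-6:20 am.
3:40 am-4:10 am overlaps/touches 3:10 am-6:20 am → extend to 3:10 am-6:20 am.
6:30 am-8:10 am is disjoint → start new block.
10:00 am-12:10 pm is disjoint → start new block.
10:20 am-11:30 am overlaps/touches 10:00 am-12:10 pm → extend to 10:00 am-12:10 pm.
10:50 am-12:00 pm overlaps/touches 10:00 am-12:10 pm → extend to 10:00 am-12:10 pm.
11:20 am-11:50 am overlaps/touches 10:00 am-12:10 pm → extend to 10:00 am-12:10 pm.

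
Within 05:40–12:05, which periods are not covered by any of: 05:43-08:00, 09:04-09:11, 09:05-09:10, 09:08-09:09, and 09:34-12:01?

05:40–05:43, 08:00–09:04, 09:11–09:34, 12:01–12:05

After merging, the occupied span is 05:43–08:00, 09:04–09:11, 09:34–12:01.
Uncovered inside 05:40–12:05: 05:40–05:43, 08:00–09:04, 09:11–09:34, 12:01–12:05.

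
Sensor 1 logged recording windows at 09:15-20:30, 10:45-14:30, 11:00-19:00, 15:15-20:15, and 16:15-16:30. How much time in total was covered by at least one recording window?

Merged: 09:15–20:30.
Length: 11 h 15 min.

11 h 15 min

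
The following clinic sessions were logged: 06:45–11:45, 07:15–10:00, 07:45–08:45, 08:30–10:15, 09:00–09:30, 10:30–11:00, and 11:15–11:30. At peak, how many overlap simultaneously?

4

At 08:30, 4 of the intervals are simultaneously active.
No point has more.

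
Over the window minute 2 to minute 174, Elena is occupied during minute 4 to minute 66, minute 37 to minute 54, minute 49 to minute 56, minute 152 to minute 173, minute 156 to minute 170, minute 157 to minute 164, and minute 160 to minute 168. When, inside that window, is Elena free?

minute 2 to minute 4, minute 66 to minute 152, minute 173 to minute 174

After merging, the occupied span is minute 4 to minute 66, minute 152 to minute 173.
Gaps within minute 2 to minute 174: minute 2 to minute 4, minute 66 to minute 152, minute 173 to minute 174.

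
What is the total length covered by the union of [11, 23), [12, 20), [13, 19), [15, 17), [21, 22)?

Merged: [11, 23).
Length: 12.

12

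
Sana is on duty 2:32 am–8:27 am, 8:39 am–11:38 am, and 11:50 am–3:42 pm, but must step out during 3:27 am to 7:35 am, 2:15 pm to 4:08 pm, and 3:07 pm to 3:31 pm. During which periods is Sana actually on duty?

Merge the second list: 3:27 am-7:35 am, 2:15 pm-4:08 pm.
2:32 am-8:27 am with B removed leaves 2:32 am-3:27 am, 7:35 am-8:27 am.
8:39 am-11:38 am is untouched.
11:50 am-3:42 pm with B removed leaves 11:50 am-2:15 pm.

2:32 am-3:27 am, 7:35 am-8:27 am, 8:39 am-11:38 am, 11:50 am-2:15 pm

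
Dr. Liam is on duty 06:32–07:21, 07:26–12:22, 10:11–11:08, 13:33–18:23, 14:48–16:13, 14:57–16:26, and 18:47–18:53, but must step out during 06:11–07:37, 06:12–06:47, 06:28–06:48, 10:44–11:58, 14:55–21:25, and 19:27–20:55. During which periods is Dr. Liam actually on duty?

07:37-10:44, 11:58-12:22, 13:33-14:55

Merge the first list: 06:32-07:21, 07:26-12:22, 13:33-18:23, 18:47-18:53.
Merge the second list: 06:11-07:37, 10:44-11:58, 14:55-21:25.
06:32-07:21: entirely removed.
07:26-12:22 \ B = 07:37-10:44, 11:58-12:22.
13:33-18:23 \ B = 13:33-14:55.
18:47-18:53: entirely removed.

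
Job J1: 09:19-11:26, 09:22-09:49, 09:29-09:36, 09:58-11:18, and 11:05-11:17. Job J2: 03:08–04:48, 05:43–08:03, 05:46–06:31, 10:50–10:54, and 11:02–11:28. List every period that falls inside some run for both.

10:50–10:54, 11:02–11:26

A, merged: 09:19–11:26.
B, merged: 03:08–04:48, 05:43–08:03, 10:50–10:54, 11:02–11:28.
09:19–11:26 overlaps B on 10:50–10:54, 11:02–11:26.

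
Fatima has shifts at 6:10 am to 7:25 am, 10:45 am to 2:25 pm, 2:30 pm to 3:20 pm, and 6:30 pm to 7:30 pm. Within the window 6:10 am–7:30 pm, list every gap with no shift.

After merging, the occupied span is 6:10 am–7:25 am, 10:45 am–2:25 pm, 2:30 pm–3:20 pm, 6:30 pm–7:30 pm.
Uncovered inside 6:10 am–7:30 pm: 7:25 am–10:45 am, 2:25 pm–2:30 pm, 3:20 pm–6:30 pm.

7:25 am–10:45 am, 2:25 pm–2:30 pm, 3:20 pm–6:30 pm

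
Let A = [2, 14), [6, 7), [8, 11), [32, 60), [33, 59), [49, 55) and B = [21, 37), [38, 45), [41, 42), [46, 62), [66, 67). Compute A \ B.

Merge the first list: [2, 14), [32, 60).
Merge the second list: [21, 37), [38, 45), [46, 62), [66, 67).
[2, 14) is untouched.
[32, 60) with B removed leaves [37, 38), [45, 46).

[2, 14) ∪ [37, 38) ∪ [45, 46)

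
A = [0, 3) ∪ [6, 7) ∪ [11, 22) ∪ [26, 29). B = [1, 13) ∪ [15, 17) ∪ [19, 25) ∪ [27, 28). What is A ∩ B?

[1, 3) ∪ [6, 7) ∪ [11, 13) ∪ [15, 17) ∪ [19, 22) ∪ [27, 28)

[0, 3) overlaps B on [1, 3).
[6, 7) overlaps B on [6, 7).
[11, 22) overlaps B on [11, 13), [15, 17), [19, 22).
[26, 29) overlaps B on [27, 28).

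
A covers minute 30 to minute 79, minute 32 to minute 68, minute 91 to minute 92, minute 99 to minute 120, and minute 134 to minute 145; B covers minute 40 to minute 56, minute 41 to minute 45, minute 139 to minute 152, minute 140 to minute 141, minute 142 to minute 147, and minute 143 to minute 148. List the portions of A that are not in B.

minute 30 to minute 40, minute 56 to minute 79, minute 91 to minute 92, minute 99 to minute 120, minute 134 to minute 139

Merge the first list: minute 30 to minute 79, minute 91 to minute 92, minute 99 to minute 120, minute 134 to minute 145.
Merge the second list: minute 40 to minute 56, minute 139 to minute 152.
minute 30 to minute 79 with B removed leaves minute 30 to minute 40, minute 56 to minute 79.
minute 91 to minute 92 is untouched.
minute 99 to minute 120 is untouched.
minute 134 to minute 145 with B removed leaves minute 134 to minute 139.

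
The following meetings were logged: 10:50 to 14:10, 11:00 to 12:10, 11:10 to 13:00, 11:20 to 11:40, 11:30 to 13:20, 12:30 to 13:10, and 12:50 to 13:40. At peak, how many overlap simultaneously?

5

Walk the sorted start/end points keeping a running depth.
The depth first hits 5 at 11:30.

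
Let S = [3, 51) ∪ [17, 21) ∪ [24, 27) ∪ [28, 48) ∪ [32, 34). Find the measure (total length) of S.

Merged: [3, 51).
Length: 48.

48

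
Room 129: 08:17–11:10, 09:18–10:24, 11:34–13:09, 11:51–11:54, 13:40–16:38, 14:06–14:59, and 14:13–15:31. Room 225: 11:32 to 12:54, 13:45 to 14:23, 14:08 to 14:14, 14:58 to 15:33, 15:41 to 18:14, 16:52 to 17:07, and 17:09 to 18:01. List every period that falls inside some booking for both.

11:34–12:54, 13:45–14:23, 14:58–15:33, 15:41–16:38

A, merged: 08:17–11:10, 11:34–13:09, 13:40–16:38.
B, merged: 11:32–12:54, 13:45–14:23, 14:58–15:33, 15:41–18:14.
08:17–11:10: no overlap with the second set.
11:34–13:09 meets the second set on 11:34–12:54.
13:40–16:38 meets the second set on 13:45–14:23, 14:58–15:33, 15:41–16:38.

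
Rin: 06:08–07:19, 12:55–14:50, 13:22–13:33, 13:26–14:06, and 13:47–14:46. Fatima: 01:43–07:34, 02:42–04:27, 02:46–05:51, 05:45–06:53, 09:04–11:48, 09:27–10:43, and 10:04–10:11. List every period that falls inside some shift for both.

06:08–07:19

Merge the first list: 06:08–07:19, 12:55–14:50.
Merge the second list: 01:43–07:34, 09:04–11:48.
06:08–07:19 overlaps B on 06:08–07:19.
12:55–14:50 falls entirely outside B.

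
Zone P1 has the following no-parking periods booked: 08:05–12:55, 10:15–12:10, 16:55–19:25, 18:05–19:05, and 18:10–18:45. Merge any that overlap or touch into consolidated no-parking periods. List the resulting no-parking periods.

08:05–12:55, 16:55–19:25

10:15–12:10 overlaps/touches 08:05–12:55 → extend to 08:05–12:55.
16:55–19:25 is disjoint → start new block.
18:05–19:05 overlaps/touches 16:55–19:25 → extend to 16:55–19:25.
18:10–18:45 overlaps/touches 16:55–19:25 → extend to 16:55–19:25.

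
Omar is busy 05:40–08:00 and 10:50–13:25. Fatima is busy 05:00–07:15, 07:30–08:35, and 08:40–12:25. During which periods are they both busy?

05:40–08:00 overlaps B on 05:40–07:15, 07:30–08:00.
10:50–13:25 overlaps B on 10:50–12:25.

05:40–07:15, 07:30–08:00, 10:50–12:25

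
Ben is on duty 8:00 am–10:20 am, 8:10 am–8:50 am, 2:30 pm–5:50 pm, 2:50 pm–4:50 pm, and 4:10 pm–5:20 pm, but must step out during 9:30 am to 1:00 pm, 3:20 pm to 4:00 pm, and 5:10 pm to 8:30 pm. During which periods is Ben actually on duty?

8:00 am–9:30 am, 2:30 pm–3:20 pm, 4:00 pm–5:10 pm

Merge the first list: 8:00 am–10:20 am, 2:30 pm–5:50 pm.
8:00 am–10:20 am minus B → 8:00 am–9:30 am.
2:30 pm–5:50 pm minus B → 2:30 pm–3:20 pm, 4:00 pm–5:10 pm.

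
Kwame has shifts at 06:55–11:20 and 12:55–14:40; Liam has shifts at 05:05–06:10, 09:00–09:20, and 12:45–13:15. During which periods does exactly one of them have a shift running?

05:05–06:10, 06:55–09:00, 09:20–11:20, 12:45–12:55, 13:15–14:40

Only in the first: 06:55–09:00, 09:20–11:20, 13:15–14:40.
Only in the second: 05:05–06:10, 12:45–12:55.
Together these are the periods covered by exactly one.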